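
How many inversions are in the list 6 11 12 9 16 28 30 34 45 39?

For each element, count later entries that are smaller:
6: 0
11: 1
12: 1
9: 0
16: 0
28: 0
30: 0
34: 0
45: 1
39: 0
Sum: 0 + 1 + 1 + 0 + 0 + 0 + 0 + 0 + 1 + 0 = 3

3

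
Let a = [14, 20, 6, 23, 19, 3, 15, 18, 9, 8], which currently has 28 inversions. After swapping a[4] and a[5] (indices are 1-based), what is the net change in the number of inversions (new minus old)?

-1

Positions 4 and 5 hold 23 and 19; after swapping, the array is [14, 20, 6, 19, 23, 3, 15, 18, 9, 8].
For each element, count later entries that are smaller:
14 → 6, 3, 9, 8 → 4
20 → 6, 19, 3, 15, 18, 9, 8 → 7
6 → 3 → 1
19 → 3, 15, 18, 9, 8 → 5
23 → 3, 15, 18, 9, 8 → 5
3 → none → 0
15 → 9, 8 → 2
18 → 9, 8 → 2
9 → 8 → 1
8 → none → 0
Sum: 4 + 7 + 1 + 5 + 5 + 0 + 2 + 2 + 1 + 0 = 27
Change: 27 − 28 = -1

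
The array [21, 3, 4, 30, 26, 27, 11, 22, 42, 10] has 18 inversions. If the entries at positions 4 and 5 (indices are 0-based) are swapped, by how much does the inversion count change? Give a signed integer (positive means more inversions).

+1

Positions 4 and 5 hold 26 and 27; after swapping, the array is [21, 3, 4, 30, 27, 26, 11, 22, 42, 10].
Sweep left to right; for each value list the smaller values that follow it:
21 → 3, 4, 11, 10 → 4
3 → none → 0
4 → none → 0
30 → 27, 26, 11, 22, 10 → 5
27 → 26, 11, 22, 10 → 4
26 → 11, 22, 10 → 3
11 → 10 → 1
22 → 10 → 1
42 → 10 → 1
10 → none → 0
Sum: 4 + 0 + 0 + 5 + 4 + 3 + 1 + 1 + 1 + 0 = 19
Change: 19 − 18 = +1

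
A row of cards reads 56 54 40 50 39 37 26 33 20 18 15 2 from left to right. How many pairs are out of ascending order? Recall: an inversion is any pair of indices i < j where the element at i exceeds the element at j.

For each element, count later entries that are smaller:
56: 11
54: 10
40: 8
50: 8
39: 7
37: 6
26: 4
33: 4
20: 3
18: 2
15: 1
2: 0
Sum: 11 + 10 + 8 + 8 + 7 + 6 + 4 + 4 + 3 + 2 + 1 + 0 = 64

64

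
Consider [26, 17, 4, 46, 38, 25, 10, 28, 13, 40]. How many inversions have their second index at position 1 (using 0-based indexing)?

1

The element at index 1 is 17.
Elements before it: 26
Those larger than 17: 26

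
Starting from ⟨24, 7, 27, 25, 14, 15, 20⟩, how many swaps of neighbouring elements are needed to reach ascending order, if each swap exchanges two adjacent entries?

11

Minimum adjacent swaps = number of inversions (each swap of adjacent out-of-order elements removes one inversion and no swap can remove more).
Count inversions — for each element, later elements that are smaller:
24: 7, 14, 15, 20 → 4
7: none → 0
27: 25, 14, 15, 20 → 4
25: 14, 15, 20 → 3
14: none → 0
15: none → 0
20: none → 0
Total inversions: 4 + 0 + 4 + 3 + 0 + 0 + 0 = 11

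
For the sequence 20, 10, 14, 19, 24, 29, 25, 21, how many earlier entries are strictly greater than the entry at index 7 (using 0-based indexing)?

3 such elements

The element at index 7 is 21.
Elements before it: 20, 10, 14, 19, 24, 29, 25
Those larger than 21: 24, 29, 25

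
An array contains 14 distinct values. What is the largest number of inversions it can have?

91

The maximum occurs when the array is in strictly decreasing order: every one of the C(14, 2) pairs is inverted.
C(14, 2) = 14·13/2 = 91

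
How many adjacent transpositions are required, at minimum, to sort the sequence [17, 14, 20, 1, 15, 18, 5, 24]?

The minimum number of adjacent swaps to sort an array equals its inversion count, since every such swap removes exactly one inversion.
Count inversions — for each element, later elements that are smaller:
17: 14, 1, 15, 5 → 4
14: 1, 5 → 2
20: 1, 15, 18, 5 → 4
1: none → 0
15: 5 → 1
18: 5 → 1
5: none → 0
24: none → 0
Total inversions: 4 + 2 + 4 + 0 + 1 + 1 + 0 + 0 = 12

12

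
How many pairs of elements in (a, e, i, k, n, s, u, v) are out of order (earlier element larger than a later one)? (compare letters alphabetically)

For each element, count later entries that are smaller:
a → none → 0
e → none → 0
i → none → 0
k → none → 0
n → none → 0
s → none → 0
u → none → 0
v → none → 0
Sum: 0 + 0 + 0 + 0 + 0 + 0 + 0 + 0 = 0

0 out-of-order pairs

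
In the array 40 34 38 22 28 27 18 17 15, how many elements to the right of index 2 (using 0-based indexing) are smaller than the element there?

6 such elements

The element at index 2 is 38.
Elements after it: 22, 28, 27, 18, 17, 15
Those smaller than 38: 22, 28, 27, 18, 17, 15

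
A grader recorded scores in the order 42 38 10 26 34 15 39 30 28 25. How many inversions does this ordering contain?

28

Element-by-element contributions:
42 → 38, 10, 26, 34, 15, 39, 30, 28, 25 → 9
38 → 10, 26, 34, 15, 30, 28, 25 → 7
10 → none → 0
26 → 15, 25 → 2
34 → 15, 30, 28, 25 → 4
15 → none → 0
39 → 30, 28, 25 → 3
30 → 28, 25 → 2
28 → 25 → 1
25 → none → 0
Sum: 9 + 7 + 0 + 2 + 4 + 0 + 3 + 2 + 1 + 0 = 28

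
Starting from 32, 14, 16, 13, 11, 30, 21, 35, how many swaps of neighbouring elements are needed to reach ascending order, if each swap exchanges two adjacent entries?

Minimum adjacent swaps = number of inversions (each swap of adjacent out-of-order elements removes one inversion and no swap can remove more).
Count inversions — for each element, later elements that are smaller:
32: 14, 16, 13, 11, 30, 21 → 6
14: 13, 11 → 2
16: 13, 11 → 2
13: 11 → 1
11: none → 0
30: 21 → 1
21: none → 0
35: none → 0
Total inversions: 6 + 2 + 2 + 1 + 0 + 1 + 0 + 0 = 12

12 swaps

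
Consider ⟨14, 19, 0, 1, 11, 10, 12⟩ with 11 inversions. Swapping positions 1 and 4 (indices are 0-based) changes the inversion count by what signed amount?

Positions 1 and 4 hold 19 and 11; after swapping, the array is [14, 11, 0, 1, 19, 10, 12].
Sweep left to right; for each value list the smaller values that follow it:
14 → 11, 0, 1, 10, 12 → 5
11 → 0, 1, 10 → 3
0 → none → 0
1 → none → 0
19 → 10, 12 → 2
10 → none → 0
12 → none → 0
Sum: 5 + 3 + 0 + 0 + 2 + 0 + 0 = 10
Change: 10 − 11 = -1

-1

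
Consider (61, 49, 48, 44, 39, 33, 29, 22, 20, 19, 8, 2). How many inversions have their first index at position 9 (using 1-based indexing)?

3

The element at index 9 is 20.
Elements after it: 19, 8, 2
Those smaller than 20: 19, 8, 2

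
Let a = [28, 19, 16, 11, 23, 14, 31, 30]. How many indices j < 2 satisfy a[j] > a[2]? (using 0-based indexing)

2

The element at index 2 is 16.
Elements before it: 28, 19
Those larger than 16: 28, 19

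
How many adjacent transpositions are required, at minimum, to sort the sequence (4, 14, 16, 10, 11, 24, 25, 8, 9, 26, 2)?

Each adjacent swap fixes exactly one inversion, so the minimum swap count equals the number of inversions.
Count inversions — for each element, later elements that are smaller:
4: 2 → 1
14: 10, 11, 8, 9, 2 → 5
16: 10, 11, 8, 9, 2 → 5
10: 8, 9, 2 → 3
11: 8, 9, 2 → 3
24: 8, 9, 2 → 3
25: 8, 9, 2 → 3
8: 2 → 1
9: 2 → 1
26: 2 → 1
2: none → 0
Total inversions: 1 + 5 + 5 + 3 + 3 + 3 + 3 + 1 + 1 + 1 + 0 = 26

26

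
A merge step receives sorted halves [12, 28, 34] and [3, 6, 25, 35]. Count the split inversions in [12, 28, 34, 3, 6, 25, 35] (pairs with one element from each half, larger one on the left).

Count, for every r in R, how many entries of L exceed r:
r = 3: 12, 28, 34 → 3
r = 6: 12, 28, 34 → 3
r = 25: 28, 34 → 2
r = 35: none → 0
Cross-inversions: 3 + 3 + 2 + 0 = 8

8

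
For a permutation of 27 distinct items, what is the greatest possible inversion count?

There are 351 inversions.

A reversed (strictly descending) arrangement makes every pair an inversion, giving C(27, 2) inversions.
C(27, 2) = 27·26/2 = 351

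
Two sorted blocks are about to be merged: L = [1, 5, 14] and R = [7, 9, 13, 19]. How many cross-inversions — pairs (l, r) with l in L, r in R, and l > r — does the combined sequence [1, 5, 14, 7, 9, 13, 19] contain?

3 cross-inversions

For each element r of the right run, count left-run elements greater than r:
r = 7: 14 → 1
r = 9: 14 → 1
r = 13: 14 → 1
r = 19: none → 0
Cross-inversions: 1 + 1 + 1 + 0 = 3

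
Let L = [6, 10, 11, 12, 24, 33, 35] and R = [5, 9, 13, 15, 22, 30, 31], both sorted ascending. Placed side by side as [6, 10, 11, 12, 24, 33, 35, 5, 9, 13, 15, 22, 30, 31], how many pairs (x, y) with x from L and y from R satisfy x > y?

26 split inversions

For each element r of the right run, count left-run elements greater than r:
r = 5: 6, 10, 11, 12, 24, 33, 35 → 7
r = 9: 10, 11, 12, 24, 33, 35 → 6
r = 13: 24, 33, 35 → 3
r = 15: 24, 33, 35 → 3
r = 22: 24, 33, 35 → 3
r = 30: 33, 35 → 2
r = 31: 33, 35 → 2
Cross-inversions: 7 + 6 + 3 + 3 + 3 + 2 + 2 = 26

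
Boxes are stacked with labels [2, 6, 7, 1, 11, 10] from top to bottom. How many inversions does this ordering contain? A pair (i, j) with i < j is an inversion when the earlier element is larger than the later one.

Listing every pair i<j with a[i]>a[j] (using 1-based positions):
(1,4): 2 > 1
(2,4): 6 > 1
(3,4): 7 > 1
(5,6): 11 > 10
That's 4 pairs.

There are 4 out-of-order pairs.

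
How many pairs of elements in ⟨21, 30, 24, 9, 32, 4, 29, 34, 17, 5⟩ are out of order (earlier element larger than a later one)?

25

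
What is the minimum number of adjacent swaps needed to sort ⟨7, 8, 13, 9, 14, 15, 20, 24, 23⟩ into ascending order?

Each adjacent swap fixes exactly one inversion, so the minimum swap count equals the number of inversions.
Count inversions — for each element, later elements that are smaller:
7: none → 0
8: none → 0
13: 9 → 1
9: none → 0
14: none → 0
15: none → 0
20: none → 0
24: 23 → 1
23: none → 0
Total inversions: 0 + 0 + 1 + 0 + 0 + 0 + 0 + 1 + 0 = 2

2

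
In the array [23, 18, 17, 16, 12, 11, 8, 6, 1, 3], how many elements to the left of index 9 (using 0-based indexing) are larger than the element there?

The element at index 9 is 3.
Elements before it: 23, 18, 17, 16, 12, 11, 8, 6, 1
Those larger than 3: 23, 18, 17, 16, 12, 11, 8, 6

8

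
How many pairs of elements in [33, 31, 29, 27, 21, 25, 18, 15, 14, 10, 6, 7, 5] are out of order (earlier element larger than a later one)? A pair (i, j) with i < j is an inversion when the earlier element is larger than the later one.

Count, for each position, how many later elements it exceeds:
33: 12
31: 11
29: 10
27: 9
21: 7
25: 7
18: 6
15: 5
14: 4
10: 3
6: 1
7: 1
5: 0
Sum: 12 + 11 + 10 + 9 + 7 + 7 + 6 + 5 + 4 + 3 + 1 + 1 + 0 = 76

76 inversions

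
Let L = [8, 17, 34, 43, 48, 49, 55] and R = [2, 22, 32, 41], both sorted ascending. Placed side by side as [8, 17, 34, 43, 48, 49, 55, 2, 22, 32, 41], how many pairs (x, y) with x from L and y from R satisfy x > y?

Take each right-half value and tally the left-half values above it:
r = 2: 8, 17, 34, 43, 48, 49, 55 → 7
r = 22: 34, 43, 48, 49, 55 → 5
r = 32: 34, 43, 48, 49, 55 → 5
r = 41: 43, 48, 49, 55 → 4
Cross-inversions: 7 + 5 + 5 + 4 = 21

21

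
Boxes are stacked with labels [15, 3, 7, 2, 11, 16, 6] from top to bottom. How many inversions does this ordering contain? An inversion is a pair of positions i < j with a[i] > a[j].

Sweep left to right; for each value list the smaller values that follow it:
15: 5
3: 1
7: 2
2: 0
11: 1
16: 1
6: 0
Sum: 5 + 1 + 2 + 0 + 1 + 1 + 0 = 10

10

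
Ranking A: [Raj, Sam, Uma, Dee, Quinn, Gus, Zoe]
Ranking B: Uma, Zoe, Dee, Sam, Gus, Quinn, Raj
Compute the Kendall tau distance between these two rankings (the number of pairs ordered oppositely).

Assign each item its position (1..7) in the first ordering, then rewrite the second ordering as that position sequence:
positions: Raj→1, Sam→2, Uma→3, Dee→4, Quinn→5, Gus→6, Zoe→7
second ordering as positions: [3, 7, 4, 2, 6, 5, 1]
Discordant pairs = inversions in this position sequence.
3: 2, 1 → 2
7: 4, 2, 6, 5, 1 → 5
4: 2, 1 → 2
2: 1 → 1
6: 5, 1 → 2
5: 1 → 1
1: 0
Total: 2 + 5 + 2 + 1 + 2 + 1 + 0 = 13

13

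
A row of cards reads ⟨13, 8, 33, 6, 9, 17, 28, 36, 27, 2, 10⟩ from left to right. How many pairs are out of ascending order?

There are 26 out-of-order pairs.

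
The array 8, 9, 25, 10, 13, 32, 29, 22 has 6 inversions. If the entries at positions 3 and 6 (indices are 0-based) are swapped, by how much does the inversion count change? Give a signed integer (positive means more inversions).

Positions 3 and 6 hold 10 and 29; after swapping, the array is [8, 9, 25, 29, 13, 32, 10, 22].
Sweep left to right; for each value list the smaller values that follow it:
8 → none → 0
9 → none → 0
25 → 13, 10, 22 → 3
29 → 13, 10, 22 → 3
13 → 10 → 1
32 → 10, 22 → 2
10 → none → 0
22 → none → 0
Sum: 0 + 0 + 3 + 3 + 1 + 2 + 0 + 0 = 9
Change: 9 − 6 = +3

+3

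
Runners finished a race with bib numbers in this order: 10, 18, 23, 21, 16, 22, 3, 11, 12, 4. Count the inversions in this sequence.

29 inversions

Count, for each position, how many later elements it exceeds:
10 → 3, 4 → 2
18 → 16, 3, 11, 12, 4 → 5
23 → 21, 16, 22, 3, 11, 12, 4 → 7
21 → 16, 3, 11, 12, 4 → 5
16 → 3, 11, 12, 4 → 4
22 → 3, 11, 12, 4 → 4
3 → none → 0
11 → 4 → 1
12 → 4 → 1
4 → none → 0
Sum: 2 + 5 + 7 + 5 + 4 + 4 + 0 + 1 + 1 + 0 = 29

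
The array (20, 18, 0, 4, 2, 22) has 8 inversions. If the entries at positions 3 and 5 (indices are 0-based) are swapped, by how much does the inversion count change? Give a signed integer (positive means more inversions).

+1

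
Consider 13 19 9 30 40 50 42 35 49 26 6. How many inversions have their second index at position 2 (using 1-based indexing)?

The element at index 2 is 19.
Elements before it: 13
None of them are larger than 19.

0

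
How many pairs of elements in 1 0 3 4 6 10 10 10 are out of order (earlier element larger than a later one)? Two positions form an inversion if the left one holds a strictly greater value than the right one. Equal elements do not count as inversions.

For each element, count later entries that are smaller:
1 → 0 → 1
0 → none → 0
3 → none → 0
4 → none → 0
6 → none → 0
10 → none → 0
10 → none → 0
10 → none → 0
Sum: 1 + 0 + 0 + 0 + 0 + 0 + 0 + 0 = 1

There is 1 out-of-order pair.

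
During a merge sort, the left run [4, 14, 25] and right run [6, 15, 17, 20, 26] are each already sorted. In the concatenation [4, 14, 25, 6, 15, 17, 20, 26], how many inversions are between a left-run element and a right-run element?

5

Count, for every r in R, how many entries of L exceed r:
r = 6: 14, 25 → 2
r = 15: 25 → 1
r = 17: 25 → 1
r = 20: 25 → 1
r = 26: none → 0
Cross-inversions: 2 + 1 + 1 + 1 + 0 = 5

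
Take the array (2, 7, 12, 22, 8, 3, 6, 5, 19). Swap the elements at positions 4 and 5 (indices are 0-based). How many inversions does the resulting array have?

Positions 4 and 5 hold 8 and 3; after swapping, the array is [2, 7, 12, 22, 3, 8, 6, 5, 19].
For each element, count later entries that are smaller:
2 → none → 0
7 → 3, 6, 5 → 3
12 → 3, 8, 6, 5 → 4
22 → 3, 8, 6, 5, 19 → 5
3 → none → 0
8 → 6, 5 → 2
6 → 5 → 1
5 → none → 0
19 → none → 0
Sum: 0 + 3 + 4 + 5 + 0 + 2 + 1 + 0 + 0 = 15

15 inversions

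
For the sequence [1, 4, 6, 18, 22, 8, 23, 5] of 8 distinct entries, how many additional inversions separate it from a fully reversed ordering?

21

Maximum inversions for 8 distinct elements is C(8, 2) = 8·7/2 = 28.
Current inversions — for each element, count later smaller elements:
1: 0
4: 0
6: 1
18: 2
22: 2
8: 1
23: 1
5: 0
Current total: 0 + 0 + 1 + 2 + 2 + 1 + 1 + 0 = 7
Shortfall: 28 − 7 = 21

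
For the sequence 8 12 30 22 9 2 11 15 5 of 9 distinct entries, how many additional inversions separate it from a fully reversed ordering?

15 inversions short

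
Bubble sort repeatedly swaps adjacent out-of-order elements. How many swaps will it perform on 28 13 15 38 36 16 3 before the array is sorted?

12 adjacent swaps

Each adjacent swap fixes exactly one inversion, so the minimum swap count equals the number of inversions.
Count inversions — for each element, later elements that are smaller:
28: 13, 15, 16, 3 → 4
13: 3 → 1
15: 3 → 1
38: 36, 16, 3 → 3
36: 16, 3 → 2
16: 3 → 1
3: none → 0
Total inversions: 4 + 1 + 1 + 3 + 2 + 1 + 0 = 12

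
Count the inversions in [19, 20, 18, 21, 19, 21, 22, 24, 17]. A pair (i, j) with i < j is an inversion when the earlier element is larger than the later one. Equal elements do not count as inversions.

There are 12 inversions.

For each element, count later entries that are smaller:
19 → 18, 17 → 2
20 → 18, 19, 17 → 3
18 → 17 → 1
21 → 19, 17 → 2
19 → 17 → 1
21 → 17 → 1
22 → 17 → 1
24 → 17 → 1
17 → none → 0
Sum: 2 + 3 + 1 + 2 + 1 + 1 + 1 + 1 + 0 = 12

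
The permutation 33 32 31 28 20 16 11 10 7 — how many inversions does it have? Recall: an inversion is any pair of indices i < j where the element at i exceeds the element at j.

Sweep left to right; for each value list the smaller values that follow it:
33: 8
32: 7
31: 6
28: 5
20: 4
16: 3
11: 2
10: 1
7: 0
Sum: 8 + 7 + 6 + 5 + 4 + 3 + 2 + 1 + 0 = 36

36 inversions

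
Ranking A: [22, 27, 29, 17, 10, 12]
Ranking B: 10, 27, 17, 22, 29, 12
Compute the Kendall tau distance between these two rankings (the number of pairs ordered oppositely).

Assign each item its position (1..6) in the first ordering, then rewrite the second ordering as that position sequence:
positions: 22→1, 27→2, 29→3, 17→4, 10→5, 12→6
second ordering as positions: [5, 2, 4, 1, 3, 6]
Discordant pairs = inversions in this position sequence.
5: 2, 4, 1, 3 → 4
2: 1 → 1
4: 1, 3 → 2
1: 0
3: 0
6: 0
Total: 4 + 1 + 2 + 0 + 0 + 0 = 7

Discordant pairs: 7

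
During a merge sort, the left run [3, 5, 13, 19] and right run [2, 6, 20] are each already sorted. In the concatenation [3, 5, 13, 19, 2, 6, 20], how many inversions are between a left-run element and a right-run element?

Count, for every r in R, how many entries of L exceed r:
r = 2: 3, 5, 13, 19 → 4
r = 6: 13, 19 → 2
r = 20: none → 0
Cross-inversions: 4 + 2 + 0 = 6

6 split inversions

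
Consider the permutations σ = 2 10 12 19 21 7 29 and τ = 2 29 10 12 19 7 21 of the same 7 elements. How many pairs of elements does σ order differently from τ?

Assign each item its position (1..7) in the first ordering, then rewrite the second ordering as that position sequence:
positions: 2→1, 10→2, 12→3, 19→4, 21→5, 7→6, 29→7
second ordering as positions: [1, 7, 2, 3, 4, 6, 5]
Discordant pairs = inversions in this position sequence.
1: 0
7: 2, 3, 4, 6, 5 → 5
2: 0
3: 0
4: 0
6: 5 → 1
5: 0
Total: 0 + 5 + 0 + 0 + 0 + 1 + 0 = 6

6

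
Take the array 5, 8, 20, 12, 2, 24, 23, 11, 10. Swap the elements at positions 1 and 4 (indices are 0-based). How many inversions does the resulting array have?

14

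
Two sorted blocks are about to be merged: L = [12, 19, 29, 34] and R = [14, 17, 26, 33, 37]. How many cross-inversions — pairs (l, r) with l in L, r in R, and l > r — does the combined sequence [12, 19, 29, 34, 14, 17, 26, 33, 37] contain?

Count, for every r in R, how many entries of L exceed r:
r = 14: 19, 29, 34 → 3
r = 17: 19, 29, 34 → 3
r = 26: 29, 34 → 2
r = 33: 34 → 1
r = 37: none → 0
Cross-inversions: 3 + 3 + 2 + 1 + 0 = 9

9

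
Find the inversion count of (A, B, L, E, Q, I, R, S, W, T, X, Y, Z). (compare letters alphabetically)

4 out-of-order pairs

For each element, count later entries that are smaller:
A: 0
B: 0
L: 2
E: 0
Q: 1
I: 0
R: 0
S: 0
W: 1
T: 0
X: 0
Y: 0
Z: 0
Sum: 0 + 0 + 2 + 0 + 1 + 0 + 0 + 0 + 1 + 0 + 0 + 0 + 0 = 4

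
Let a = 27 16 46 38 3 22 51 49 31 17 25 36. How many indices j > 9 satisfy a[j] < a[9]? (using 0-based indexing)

0

The element at index 9 is 17.
Elements after it: 25, 36
None of them are smaller than 17.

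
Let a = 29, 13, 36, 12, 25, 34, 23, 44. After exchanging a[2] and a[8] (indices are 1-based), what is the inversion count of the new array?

20

Positions 2 and 8 hold 13 and 44; after swapping, the array is [29, 44, 36, 12, 25, 34, 23, 13].
Count, for each position, how many later elements it exceeds:
29 → 12, 25, 23, 13 → 4
44 → 36, 12, 25, 34, 23, 13 → 6
36 → 12, 25, 34, 23, 13 → 5
12 → none → 0
25 → 23, 13 → 2
34 → 23, 13 → 2
23 → 13 → 1
13 → none → 0
Sum: 4 + 6 + 5 + 0 + 2 + 2 + 1 + 0 = 20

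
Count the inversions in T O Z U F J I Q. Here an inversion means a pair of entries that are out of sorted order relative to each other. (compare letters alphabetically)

For each element, count later entries that are smaller:
T: 5
O: 3
Z: 5
U: 4
F: 0
J: 1
I: 0
Q: 0
Sum: 5 + 3 + 5 + 4 + 0 + 1 + 0 + 0 = 18

18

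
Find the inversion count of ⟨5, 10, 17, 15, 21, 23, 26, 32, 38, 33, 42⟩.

2 inversions

Sweep left to right; for each value list the smaller values that follow it:
5: 0
10: 0
17: 1
15: 0
21: 0
23: 0
26: 0
32: 0
38: 1
33: 0
42: 0
Sum: 0 + 0 + 1 + 0 + 0 + 0 + 0 + 0 + 1 + 0 + 0 = 2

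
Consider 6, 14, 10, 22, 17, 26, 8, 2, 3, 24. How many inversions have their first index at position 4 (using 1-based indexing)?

The element at index 4 is 22.
Elements after it: 17, 26, 8, 2, 3, 24
Those smaller than 22: 17, 8, 2, 3

4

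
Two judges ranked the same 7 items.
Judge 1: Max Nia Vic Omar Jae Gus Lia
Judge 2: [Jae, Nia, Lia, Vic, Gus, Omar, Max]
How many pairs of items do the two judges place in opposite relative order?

Assign each item its position (1..7) in the first ordering, then rewrite the second ordering as that position sequence:
positions: Max→1, Nia→2, Vic→3, Omar→4, Jae→5, Gus→6, Lia→7
second ordering as positions: [5, 2, 7, 3, 6, 4, 1]
Discordant pairs = inversions in this position sequence.
5: 2, 3, 4, 1 → 4
2: 1 → 1
7: 3, 6, 4, 1 → 4
3: 1 → 1
6: 4, 1 → 2
4: 1 → 1
1: 0
Total: 4 + 1 + 4 + 1 + 2 + 1 + 0 = 13

13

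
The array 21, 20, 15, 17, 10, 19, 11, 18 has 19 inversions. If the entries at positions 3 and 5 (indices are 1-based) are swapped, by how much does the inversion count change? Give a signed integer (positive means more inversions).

Positions 3 and 5 hold 15 and 10; after swapping, the array is [21, 20, 10, 17, 15, 19, 11, 18].
For each element, count later entries that are smaller:
21: 7
20: 6
10: 0
17: 2
15: 1
19: 2
11: 0
18: 0
Sum: 7 + 6 + 0 + 2 + 1 + 2 + 0 + 0 = 18
Change: 18 − 19 = -1

-1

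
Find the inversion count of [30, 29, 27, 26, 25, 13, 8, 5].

Element-by-element contributions:
30 → 29, 27, 26, 25, 13, 8, 5 → 7
29 → 27, 26, 25, 13, 8, 5 → 6
27 → 26, 25, 13, 8, 5 → 5
26 → 25, 13, 8, 5 → 4
25 → 13, 8, 5 → 3
13 → 8, 5 → 2
8 → 5 → 1
5 → none → 0
Sum: 7 + 6 + 5 + 4 + 3 + 2 + 1 + 0 = 28

There are 28 inversions.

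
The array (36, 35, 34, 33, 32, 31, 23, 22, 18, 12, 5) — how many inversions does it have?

55

For each element, count later entries that are smaller:
36: 10
35: 9
34: 8
33: 7
32: 6
31: 5
23: 4
22: 3
18: 2
12: 1
5: 0
Sum: 10 + 9 + 8 + 7 + 6 + 5 + 4 + 3 + 2 + 1 + 0 = 55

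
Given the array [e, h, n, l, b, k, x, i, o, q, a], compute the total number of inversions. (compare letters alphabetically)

23 out-of-order pairs

Count, for each position, how many later elements it exceeds:
e: 2
h: 2
n: 5
l: 4
b: 1
k: 2
x: 4
i: 1
o: 1
q: 1
a: 0
Sum: 2 + 2 + 5 + 4 + 1 + 2 + 4 + 1 + 1 + 1 + 0 = 23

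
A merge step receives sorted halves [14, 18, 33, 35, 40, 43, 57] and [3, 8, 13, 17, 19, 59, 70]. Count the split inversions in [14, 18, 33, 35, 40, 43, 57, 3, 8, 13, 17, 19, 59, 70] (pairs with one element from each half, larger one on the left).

Count, for every r in R, how many entries of L exceed r:
r = 3: 14, 18, 33, 35, 40, 43, 57 → 7
r = 8: 14, 18, 33, 35, 40, 43, 57 → 7
r = 13: 14, 18, 33, 35, 40, 43, 57 → 7
r = 17: 18, 33, 35, 40, 43, 57 → 6
r = 19: 33, 35, 40, 43, 57 → 5
r = 59: none → 0
r = 70: none → 0
Cross-inversions: 7 + 7 + 7 + 6 + 5 + 0 + 0 = 32

There are 32 split inversions.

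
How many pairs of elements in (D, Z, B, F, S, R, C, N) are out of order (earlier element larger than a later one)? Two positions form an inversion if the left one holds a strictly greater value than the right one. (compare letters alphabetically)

For each element, count later entries that are smaller:
D → B, C → 2
Z → B, F, S, R, C, N → 6
B → none → 0
F → C → 1
S → R, C, N → 3
R → C, N → 2
C → none → 0
N → none → 0
Sum: 2 + 6 + 0 + 1 + 3 + 2 + 0 + 0 = 14

14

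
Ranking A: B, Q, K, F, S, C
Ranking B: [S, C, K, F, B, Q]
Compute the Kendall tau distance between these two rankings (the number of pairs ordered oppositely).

12 discordant pairs

Assign each item its position (1..6) in the first ordering, then rewrite the second ordering as that position sequence:
positions: B→1, Q→2, K→3, F→4, S→5, C→6
second ordering as positions: [5, 6, 3, 4, 1, 2]
Discordant pairs = inversions in this position sequence.
5: 3, 4, 1, 2 → 4
6: 3, 4, 1, 2 → 4
3: 1, 2 → 2
4: 1, 2 → 2
1: 0
2: 0
Total: 4 + 4 + 2 + 2 + 0 + 0 = 12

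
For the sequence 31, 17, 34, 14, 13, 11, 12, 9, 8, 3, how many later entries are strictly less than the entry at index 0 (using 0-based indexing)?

The element at index 0 is 31.
Elements after it: 17, 34, 14, 13, 11, 12, 9, 8, 3
Those smaller than 31: 17, 14, 13, 11, 12, 9, 8, 3

8 such elements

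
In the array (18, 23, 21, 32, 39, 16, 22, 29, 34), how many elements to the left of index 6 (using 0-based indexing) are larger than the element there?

3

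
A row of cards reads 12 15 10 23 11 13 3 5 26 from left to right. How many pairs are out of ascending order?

Count, for each position, how many later elements it exceeds:
12 → 10, 11, 3, 5 → 4
15 → 10, 11, 13, 3, 5 → 5
10 → 3, 5 → 2
23 → 11, 13, 3, 5 → 4
11 → 3, 5 → 2
13 → 3, 5 → 2
3 → none → 0
5 → none → 0
26 → none → 0
Sum: 4 + 5 + 2 + 4 + 2 + 2 + 0 + 0 + 0 = 19

19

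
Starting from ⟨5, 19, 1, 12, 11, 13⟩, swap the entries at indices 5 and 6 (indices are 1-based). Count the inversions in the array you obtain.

Positions 5 and 6 hold 11 and 13; after swapping, the array is [5, 19, 1, 12, 13, 11].
Element-by-element contributions:
5 → 1 → 1
19 → 1, 12, 13, 11 → 4
1 → none → 0
12 → 11 → 1
13 → 11 → 1
11 → none → 0
Sum: 1 + 4 + 0 + 1 + 1 + 0 = 7

7 inversions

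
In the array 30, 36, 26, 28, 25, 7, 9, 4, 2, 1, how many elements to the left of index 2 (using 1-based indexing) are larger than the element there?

0

The element at index 2 is 36.
Elements before it: 30
None of them are larger than 36.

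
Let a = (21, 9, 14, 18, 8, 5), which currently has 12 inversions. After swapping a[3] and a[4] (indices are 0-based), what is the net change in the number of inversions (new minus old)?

Positions 3 and 4 hold 18 and 8; after swapping, the array is [21, 9, 14, 8, 18, 5].
Sweep left to right; for each value list the smaller values that follow it:
21 → 9, 14, 8, 18, 5 → 5
9 → 8, 5 → 2
14 → 8, 5 → 2
8 → 5 → 1
18 → 5 → 1
5 → none → 0
Sum: 5 + 2 + 2 + 1 + 1 + 0 = 11
Change: 11 − 12 = -1

-1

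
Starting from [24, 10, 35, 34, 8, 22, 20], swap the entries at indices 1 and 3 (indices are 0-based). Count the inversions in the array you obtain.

Positions 1 and 3 hold 10 and 34; after swapping, the array is [24, 34, 35, 10, 8, 22, 20].
Element-by-element contributions:
24: 4
34: 4
35: 4
10: 1
8: 0
22: 1
20: 0
Sum: 4 + 4 + 4 + 1 + 0 + 1 + 0 = 14

14 inversions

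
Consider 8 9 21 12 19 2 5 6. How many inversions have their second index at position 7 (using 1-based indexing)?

The element at index 7 is 5.
Elements before it: 8, 9, 21, 12, 19, 2
Those larger than 5: 8, 9, 21, 12, 19

5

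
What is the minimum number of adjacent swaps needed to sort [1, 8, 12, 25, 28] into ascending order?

Each adjacent swap fixes exactly one inversion, so the minimum swap count equals the number of inversions.
Count inversions — for each element, later elements that are smaller:
1: none → 0
8: none → 0
12: none → 0
25: none → 0
28: none → 0
Total inversions: 0 + 0 + 0 + 0 + 0 = 0

0 adjacent swaps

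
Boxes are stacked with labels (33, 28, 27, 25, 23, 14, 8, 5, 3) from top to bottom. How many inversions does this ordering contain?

36 inversions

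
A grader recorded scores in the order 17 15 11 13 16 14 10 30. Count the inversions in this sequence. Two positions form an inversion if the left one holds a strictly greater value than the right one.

For each element, count later entries that are smaller:
17: 6
15: 4
11: 1
13: 1
16: 2
14: 1
10: 0
30: 0
Sum: 6 + 4 + 1 + 1 + 2 + 1 + 0 + 0 = 15

15 out-of-order pairs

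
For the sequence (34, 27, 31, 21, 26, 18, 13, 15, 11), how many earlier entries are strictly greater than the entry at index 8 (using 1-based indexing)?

The element at index 8 is 15.
Elements before it: 34, 27, 31, 21, 26, 18, 13
Those larger than 15: 34, 27, 31, 21, 26, 18

6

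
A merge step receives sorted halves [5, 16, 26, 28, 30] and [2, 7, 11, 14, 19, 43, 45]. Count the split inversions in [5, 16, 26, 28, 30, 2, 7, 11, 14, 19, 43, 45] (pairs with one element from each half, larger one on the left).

20

Count, for every r in R, how many entries of L exceed r:
r = 2: 5, 16, 26, 28, 30 → 5
r = 7: 16, 26, 28, 30 → 4
r = 11: 16, 26, 28, 30 → 4
r = 14: 16, 26, 28, 30 → 4
r = 19: 26, 28, 30 → 3
r = 43: none → 0
r = 45: none → 0
Cross-inversions: 5 + 4 + 4 + 4 + 3 + 0 + 0 = 20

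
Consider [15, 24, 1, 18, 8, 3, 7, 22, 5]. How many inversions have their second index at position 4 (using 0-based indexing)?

3

The element at index 4 is 8.
Elements before it: 15, 24, 1, 18
Those larger than 8: 15, 24, 18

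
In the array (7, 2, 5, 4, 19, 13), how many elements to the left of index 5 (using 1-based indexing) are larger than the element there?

The element at index 5 is 19.
Elements before it: 7, 2, 5, 4
None of them are larger than 19.

0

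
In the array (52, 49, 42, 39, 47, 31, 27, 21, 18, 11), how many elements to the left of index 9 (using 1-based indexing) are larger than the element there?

The element at index 9 is 18.
Elements before it: 52, 49, 42, 39, 47, 31, 27, 21
Those larger than 18: 52, 49, 42, 39, 47, 31, 27, 21

8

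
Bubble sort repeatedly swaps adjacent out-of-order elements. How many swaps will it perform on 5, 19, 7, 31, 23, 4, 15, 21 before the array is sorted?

There are 12 swaps.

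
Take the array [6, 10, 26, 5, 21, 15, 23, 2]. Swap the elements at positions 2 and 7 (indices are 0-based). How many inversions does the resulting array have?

Positions 2 and 7 hold 26 and 2; after swapping, the array is [6, 10, 2, 5, 21, 15, 23, 26].
Count, for each position, how many later elements it exceeds:
6: 2
10: 2
2: 0
5: 0
21: 1
15: 0
23: 0
26: 0
Sum: 2 + 2 + 0 + 0 + 1 + 0 + 0 + 0 = 5

5 inversions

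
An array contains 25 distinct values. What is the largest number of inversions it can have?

300

A reversed (strictly descending) arrangement makes every pair an inversion, giving C(25, 2) inversions.
C(25, 2) = 25·24/2 = 300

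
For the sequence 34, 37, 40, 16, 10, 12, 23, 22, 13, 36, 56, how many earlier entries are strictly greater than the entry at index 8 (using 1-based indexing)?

The element at index 8 is 22.
Elements before it: 34, 37, 40, 16, 10, 12, 23
Those larger than 22: 34, 37, 40, 23

4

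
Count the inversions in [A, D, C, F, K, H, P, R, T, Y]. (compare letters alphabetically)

2 inversions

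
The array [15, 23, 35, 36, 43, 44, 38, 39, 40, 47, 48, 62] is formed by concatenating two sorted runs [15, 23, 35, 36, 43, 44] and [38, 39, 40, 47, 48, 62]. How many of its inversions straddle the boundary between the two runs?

For each element r of the right run, count left-run elements greater than r:
r = 38: 43, 44 → 2
r = 39: 43, 44 → 2
r = 40: 43, 44 → 2
r = 47: none → 0
r = 48: none → 0
r = 62: none → 0
Cross-inversions: 2 + 2 + 2 + 0 + 0 + 0 = 6

6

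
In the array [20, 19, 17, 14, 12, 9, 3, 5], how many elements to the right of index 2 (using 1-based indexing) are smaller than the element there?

The element at index 2 is 19.
Elements after it: 17, 14, 12, 9, 3, 5
Those smaller than 19: 17, 14, 12, 9, 3, 5

6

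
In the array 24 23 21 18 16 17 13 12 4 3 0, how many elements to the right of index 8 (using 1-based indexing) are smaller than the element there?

The element at index 8 is 12.
Elements after it: 4, 3, 0
Those smaller than 12: 4, 3, 0

3 such elements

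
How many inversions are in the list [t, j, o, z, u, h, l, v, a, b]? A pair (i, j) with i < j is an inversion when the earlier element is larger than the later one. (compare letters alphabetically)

29 out-of-order pairs

Sweep left to right; for each value list the smaller values that follow it:
t: 6
j: 3
o: 4
z: 6
u: 4
h: 2
l: 2
v: 2
a: 0
b: 0
Sum: 6 + 3 + 4 + 6 + 4 + 2 + 2 + 2 + 0 + 0 = 29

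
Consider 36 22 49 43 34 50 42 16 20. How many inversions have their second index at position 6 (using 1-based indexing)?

0

The element at index 6 is 50.
Elements before it: 36, 22, 49, 43, 34
None of them are larger than 50.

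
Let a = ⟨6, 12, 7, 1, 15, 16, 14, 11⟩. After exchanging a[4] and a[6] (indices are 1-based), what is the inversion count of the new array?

Inversions: 13

Positions 4 and 6 hold 1 and 16; after swapping, the array is [6, 12, 7, 16, 15, 1, 14, 11].
For each element, count later entries that are smaller:
6: 1
12: 3
7: 1
16: 4
15: 3
1: 0
14: 1
11: 0
Sum: 1 + 3 + 1 + 4 + 3 + 0 + 1 + 0 = 13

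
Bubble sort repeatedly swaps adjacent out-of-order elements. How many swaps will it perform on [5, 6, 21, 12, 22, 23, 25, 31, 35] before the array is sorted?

Each adjacent swap fixes exactly one inversion, so the minimum swap count equals the number of inversions.
Count inversions — for each element, later elements that are smaller:
5: none → 0
6: none → 0
21: 12 → 1
12: none → 0
22: none → 0
23: none → 0
25: none → 0
31: none → 0
35: none → 0
Total inversions: 0 + 0 + 1 + 0 + 0 + 0 + 0 + 0 + 0 = 1

Swaps: 1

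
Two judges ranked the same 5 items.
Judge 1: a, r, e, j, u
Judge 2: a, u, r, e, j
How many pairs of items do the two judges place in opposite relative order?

3 discordant pairs

Assign each item its position (1..5) in the first ordering, then rewrite the second ordering as that position sequence:
positions: a→1, r→2, e→3, j→4, u→5
second ordering as positions: [1, 5, 2, 3, 4]
Discordant pairs = inversions in this position sequence.
1: 0
5: 2, 3, 4 → 3
2: 0
3: 0
4: 0
Total: 0 + 3 + 0 + 0 + 0 = 3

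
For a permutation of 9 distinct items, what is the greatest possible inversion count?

36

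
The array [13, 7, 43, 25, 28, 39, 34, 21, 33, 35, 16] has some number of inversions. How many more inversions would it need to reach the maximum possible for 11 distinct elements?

31 inversions short

Maximum inversions for 11 distinct elements is C(11, 2) = 11·10/2 = 55.
Current inversions — for each element, count later smaller elements:
13: 1
7: 0
43: 8
25: 2
28: 2
39: 5
34: 3
21: 1
33: 1
35: 1
16: 0
Current total: 1 + 0 + 8 + 2 + 2 + 5 + 3 + 1 + 1 + 1 + 0 = 24
Shortfall: 55 − 24 = 31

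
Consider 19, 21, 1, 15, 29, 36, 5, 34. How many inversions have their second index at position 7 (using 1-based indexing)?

5

The element at index 7 is 5.
Elements before it: 19, 21, 1, 15, 29, 36
Those larger than 5: 19, 21, 15, 29, 36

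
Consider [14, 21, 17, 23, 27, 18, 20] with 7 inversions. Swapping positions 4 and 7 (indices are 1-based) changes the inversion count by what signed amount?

-1

Positions 4 and 7 hold 23 and 20; after swapping, the array is [14, 21, 17, 20, 27, 18, 23].
Count, for each position, how many later elements it exceeds:
14 → none → 0
21 → 17, 20, 18 → 3
17 → none → 0
20 → 18 → 1
27 → 18, 23 → 2
18 → none → 0
23 → none → 0
Sum: 0 + 3 + 0 + 1 + 2 + 0 + 0 = 6
Change: 6 − 7 = -1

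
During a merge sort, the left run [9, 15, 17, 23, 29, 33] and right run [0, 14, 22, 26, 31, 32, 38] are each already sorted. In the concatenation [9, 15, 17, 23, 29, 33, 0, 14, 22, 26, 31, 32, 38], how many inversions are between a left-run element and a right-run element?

18

Take each right-half value and tally the left-half values above it:
r = 0: 9, 15, 17, 23, 29, 33 → 6
r = 14: 15, 17, 23, 29, 33 → 5
r = 22: 23, 29, 33 → 3
r = 26: 29, 33 → 2
r = 31: 33 → 1
r = 32: 33 → 1
r = 38: none → 0
Cross-inversions: 6 + 5 + 3 + 2 + 1 + 1 + 0 = 18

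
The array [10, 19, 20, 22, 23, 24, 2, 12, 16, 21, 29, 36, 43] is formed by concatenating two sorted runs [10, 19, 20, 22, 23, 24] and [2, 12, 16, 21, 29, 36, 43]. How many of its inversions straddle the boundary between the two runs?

Cross-inversions: 19

Count, for every r in R, how many entries of L exceed r:
r = 2: 10, 19, 20, 22, 23, 24 → 6
r = 12: 19, 20, 22, 23, 24 → 5
r = 16: 19, 20, 22, 23, 24 → 5
r = 21: 22, 23, 24 → 3
r = 29: none → 0
r = 36: none → 0
r = 43: none → 0
Cross-inversions: 6 + 5 + 5 + 3 + 0 + 0 + 0 = 19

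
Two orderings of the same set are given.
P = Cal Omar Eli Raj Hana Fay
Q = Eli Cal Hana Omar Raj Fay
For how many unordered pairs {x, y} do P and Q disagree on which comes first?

4

Assign each item its position (1..6) in the first ordering, then rewrite the second ordering as that position sequence:
positions: Cal→1, Omar→2, Eli→3, Raj→4, Hana→5, Fay→6
second ordering as positions: [3, 1, 5, 2, 4, 6]
Discordant pairs = inversions in this position sequence.
3: 1, 2 → 2
1: 0
5: 2, 4 → 2
2: 0
4: 0
6: 0
Total: 2 + 0 + 2 + 0 + 0 + 0 = 4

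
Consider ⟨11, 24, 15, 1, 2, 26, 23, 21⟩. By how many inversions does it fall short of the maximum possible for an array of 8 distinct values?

16

Maximum inversions for 8 distinct elements is C(8, 2) = 8·7/2 = 28.
Current inversions — for each element, count later smaller elements:
11: 2
24: 5
15: 2
1: 0
2: 0
26: 2
23: 1
21: 0
Current total: 2 + 5 + 2 + 0 + 0 + 2 + 1 + 0 = 12
Shortfall: 28 − 12 = 16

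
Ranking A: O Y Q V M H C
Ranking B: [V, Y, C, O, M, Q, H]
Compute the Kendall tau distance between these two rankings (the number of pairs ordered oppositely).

9

Assign each item its position (1..7) in the first ordering, then rewrite the second ordering as that position sequence:
positions: O→1, Y→2, Q→3, V→4, M→5, H→6, C→7
second ordering as positions: [4, 2, 7, 1, 5, 3, 6]
Discordant pairs = inversions in this position sequence.
4: 2, 1, 3 → 3
2: 1 → 1
7: 1, 5, 3, 6 → 4
1: 0
5: 3 → 1
3: 0
6: 0
Total: 3 + 1 + 4 + 0 + 1 + 0 + 0 = 9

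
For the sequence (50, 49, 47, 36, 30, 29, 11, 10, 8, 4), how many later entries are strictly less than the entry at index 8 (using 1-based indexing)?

2

The element at index 8 is 10.
Elements after it: 8, 4
Those smaller than 10: 8, 4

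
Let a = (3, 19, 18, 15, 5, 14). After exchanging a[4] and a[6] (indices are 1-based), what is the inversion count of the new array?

8

Positions 4 and 6 hold 15 and 14; after swapping, the array is [3, 19, 18, 14, 5, 15].
Sweep left to right; for each value list the smaller values that follow it:
3 → none → 0
19 → 18, 14, 5, 15 → 4
18 → 14, 5, 15 → 3
14 → 5 → 1
5 → none → 0
15 → none → 0
Sum: 0 + 4 + 3 + 1 + 0 + 0 = 8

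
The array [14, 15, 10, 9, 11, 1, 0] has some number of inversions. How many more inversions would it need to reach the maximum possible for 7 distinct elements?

3

Maximum inversions for 7 distinct elements is C(7, 2) = 7·6/2 = 21.
Current inversions — for each element, count later smaller elements:
14: 5
15: 5
10: 3
9: 2
11: 2
1: 1
0: 0
Current total: 5 + 5 + 3 + 2 + 2 + 1 + 0 = 18
Shortfall: 21 − 18 = 3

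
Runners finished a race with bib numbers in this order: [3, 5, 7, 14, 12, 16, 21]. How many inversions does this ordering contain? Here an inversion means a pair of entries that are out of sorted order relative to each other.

1 out-of-order pair

Sweep left to right; for each value list the smaller values that follow it:
3 → none → 0
5 → none → 0
7 → none → 0
14 → 12 → 1
12 → none → 0
16 → none → 0
21 → none → 0
Sum: 0 + 0 + 0 + 1 + 0 + 0 + 0 = 1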